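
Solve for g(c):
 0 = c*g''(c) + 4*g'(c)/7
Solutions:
 g(c) = C1 + C2*c^(3/7)


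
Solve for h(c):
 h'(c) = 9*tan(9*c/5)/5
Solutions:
 h(c) = C1 - log(cos(9*c/5))


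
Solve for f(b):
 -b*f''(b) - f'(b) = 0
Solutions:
 f(b) = C1 + C2*log(b)


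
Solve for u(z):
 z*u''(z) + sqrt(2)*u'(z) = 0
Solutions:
 u(z) = C1 + C2*z^(1 - sqrt(2))


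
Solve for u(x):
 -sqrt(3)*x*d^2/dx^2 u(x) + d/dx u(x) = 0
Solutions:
 u(x) = C1 + C2*x^(sqrt(3)/3 + 1)


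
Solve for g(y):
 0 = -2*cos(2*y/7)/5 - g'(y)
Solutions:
 g(y) = C1 - 7*sin(2*y/7)/5


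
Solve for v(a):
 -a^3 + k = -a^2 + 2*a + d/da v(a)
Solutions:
 v(a) = C1 - a^4/4 + a^3/3 - a^2 + a*k


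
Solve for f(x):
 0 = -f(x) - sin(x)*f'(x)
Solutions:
 f(x) = C1*sqrt(cos(x) + 1)/sqrt(cos(x) - 1)


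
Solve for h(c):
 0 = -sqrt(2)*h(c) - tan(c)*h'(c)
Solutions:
 h(c) = C1/sin(c)^(sqrt(2))


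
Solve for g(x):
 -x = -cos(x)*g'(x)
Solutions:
 g(x) = C1 + Integral(x/cos(x), x)


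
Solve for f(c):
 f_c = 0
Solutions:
 f(c) = C1


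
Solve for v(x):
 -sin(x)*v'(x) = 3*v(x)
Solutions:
 v(x) = C1*(cos(x) + 1)^(3/2)/(cos(x) - 1)^(3/2)


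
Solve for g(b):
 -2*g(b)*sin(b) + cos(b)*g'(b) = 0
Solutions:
 g(b) = C1/cos(b)^2


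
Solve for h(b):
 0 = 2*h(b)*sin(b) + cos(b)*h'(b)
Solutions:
 h(b) = C1*cos(b)^2


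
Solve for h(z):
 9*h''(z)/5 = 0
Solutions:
 h(z) = C1 + C2*z


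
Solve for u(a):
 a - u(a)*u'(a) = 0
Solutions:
 u(a) = -sqrt(C1 + a^2)
 u(a) = sqrt(C1 + a^2)


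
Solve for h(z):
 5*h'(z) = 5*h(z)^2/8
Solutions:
 h(z) = -8/(C1 + z)


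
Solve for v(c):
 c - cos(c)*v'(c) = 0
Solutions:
 v(c) = C1 + Integral(c/cos(c), c)


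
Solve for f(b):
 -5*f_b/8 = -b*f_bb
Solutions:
 f(b) = C1 + C2*b^(13/8)


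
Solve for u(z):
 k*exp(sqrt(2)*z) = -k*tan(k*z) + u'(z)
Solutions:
 u(z) = C1 + k*Piecewise((sqrt(2)*exp(sqrt(2)*z)/2 + log(tan(k*z)^2 + 1)/(2*k), Ne(k, 0)), (sqrt(2)*exp(sqrt(2)*z)/2, True))


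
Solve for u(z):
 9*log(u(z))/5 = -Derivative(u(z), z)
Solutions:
 li(u(z)) = C1 - 9*z/5


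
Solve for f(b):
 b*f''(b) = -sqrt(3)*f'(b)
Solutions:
 f(b) = C1 + C2*b^(1 - sqrt(3))


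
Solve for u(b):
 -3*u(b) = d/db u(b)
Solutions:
 u(b) = C1*exp(-3*b)


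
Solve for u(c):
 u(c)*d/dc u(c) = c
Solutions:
 u(c) = -sqrt(C1 + c^2)
 u(c) = sqrt(C1 + c^2)


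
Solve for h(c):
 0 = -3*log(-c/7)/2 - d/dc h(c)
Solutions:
 h(c) = C1 - 3*c*log(-c)/2 + 3*c*(1 + log(7))/2


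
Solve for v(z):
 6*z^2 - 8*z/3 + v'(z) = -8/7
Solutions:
 v(z) = C1 - 2*z^3 + 4*z^2/3 - 8*z/7


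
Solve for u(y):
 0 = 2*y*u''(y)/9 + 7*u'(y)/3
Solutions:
 u(y) = C1 + C2/y^(19/2)


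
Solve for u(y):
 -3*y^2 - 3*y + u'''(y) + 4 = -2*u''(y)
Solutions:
 u(y) = C1 + C2*y + C3*exp(-2*y) + y^4/8 - y^2


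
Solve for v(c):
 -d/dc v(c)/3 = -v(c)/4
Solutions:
 v(c) = C1*exp(3*c/4)


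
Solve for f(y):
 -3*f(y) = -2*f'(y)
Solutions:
 f(y) = C1*exp(3*y/2)


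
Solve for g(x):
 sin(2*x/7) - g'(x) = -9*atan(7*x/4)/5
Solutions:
 g(x) = C1 + 9*x*atan(7*x/4)/5 - 18*log(49*x^2 + 16)/35 - 7*cos(2*x/7)/2


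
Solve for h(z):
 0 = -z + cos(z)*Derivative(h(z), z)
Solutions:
 h(z) = C1 + Integral(z/cos(z), z)


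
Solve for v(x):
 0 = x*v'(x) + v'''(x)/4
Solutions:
 v(x) = C1 + Integral(C2*airyai(-2^(2/3)*x) + C3*airybi(-2^(2/3)*x), x)


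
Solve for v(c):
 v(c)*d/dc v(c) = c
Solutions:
 v(c) = -sqrt(C1 + c^2)
 v(c) = sqrt(C1 + c^2)


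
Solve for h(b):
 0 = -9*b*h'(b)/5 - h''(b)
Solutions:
 h(b) = C1 + C2*erf(3*sqrt(10)*b/10)


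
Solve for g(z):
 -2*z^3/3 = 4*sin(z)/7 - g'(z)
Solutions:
 g(z) = C1 + z^4/6 - 4*cos(z)/7


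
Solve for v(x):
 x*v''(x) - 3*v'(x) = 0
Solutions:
 v(x) = C1 + C2*x^4


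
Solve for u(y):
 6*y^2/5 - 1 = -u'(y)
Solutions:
 u(y) = C1 - 2*y^3/5 + y


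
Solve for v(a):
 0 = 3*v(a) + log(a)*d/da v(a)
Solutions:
 v(a) = C1*exp(-3*li(a))


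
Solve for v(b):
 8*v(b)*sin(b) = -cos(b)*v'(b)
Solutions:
 v(b) = C1*cos(b)^8


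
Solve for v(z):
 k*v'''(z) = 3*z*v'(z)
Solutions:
 v(z) = C1 + Integral(C2*airyai(3^(1/3)*z*(1/k)^(1/3)) + C3*airybi(3^(1/3)*z*(1/k)^(1/3)), z)


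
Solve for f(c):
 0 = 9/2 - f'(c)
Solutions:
 f(c) = C1 + 9*c/2


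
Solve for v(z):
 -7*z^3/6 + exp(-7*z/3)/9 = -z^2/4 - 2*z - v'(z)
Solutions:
 v(z) = C1 + 7*z^4/24 - z^3/12 - z^2 + exp(-7*z/3)/21


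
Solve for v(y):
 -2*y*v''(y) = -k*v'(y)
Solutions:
 v(y) = C1 + y^(re(k)/2 + 1)*(C2*sin(log(y)*Abs(im(k))/2) + C3*cos(log(y)*im(k)/2))


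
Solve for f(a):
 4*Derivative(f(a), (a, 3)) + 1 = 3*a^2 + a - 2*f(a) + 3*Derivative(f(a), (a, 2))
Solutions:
 f(a) = C1*exp(a*((4*sqrt(14) + 15)^(-1/3) + 2 + (4*sqrt(14) + 15)^(1/3))/8)*sin(sqrt(3)*a*(-(4*sqrt(14) + 15)^(1/3) + (4*sqrt(14) + 15)^(-1/3))/8) + C2*exp(a*((4*sqrt(14) + 15)^(-1/3) + 2 + (4*sqrt(14) + 15)^(1/3))/8)*cos(sqrt(3)*a*(-(4*sqrt(14) + 15)^(1/3) + (4*sqrt(14) + 15)^(-1/3))/8) + C3*exp(a*(-(4*sqrt(14) + 15)^(1/3) - 1/(4*sqrt(14) + 15)^(1/3) + 1)/4) + 3*a^2/2 + a/2 + 4


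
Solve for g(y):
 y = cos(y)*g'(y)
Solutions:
 g(y) = C1 + Integral(y/cos(y), y)


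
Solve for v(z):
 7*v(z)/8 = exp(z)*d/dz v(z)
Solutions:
 v(z) = C1*exp(-7*exp(-z)/8)


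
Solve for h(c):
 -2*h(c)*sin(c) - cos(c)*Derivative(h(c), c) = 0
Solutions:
 h(c) = C1*cos(c)^2


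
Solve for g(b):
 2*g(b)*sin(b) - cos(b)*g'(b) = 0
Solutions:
 g(b) = C1/cos(b)^2


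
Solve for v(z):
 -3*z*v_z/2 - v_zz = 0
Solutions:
 v(z) = C1 + C2*erf(sqrt(3)*z/2)


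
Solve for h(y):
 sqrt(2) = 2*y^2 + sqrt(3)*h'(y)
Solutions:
 h(y) = C1 - 2*sqrt(3)*y^3/9 + sqrt(6)*y/3


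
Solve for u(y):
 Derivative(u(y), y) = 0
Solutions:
 u(y) = C1


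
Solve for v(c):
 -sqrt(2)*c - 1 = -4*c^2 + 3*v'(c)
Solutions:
 v(c) = C1 + 4*c^3/9 - sqrt(2)*c^2/6 - c/3


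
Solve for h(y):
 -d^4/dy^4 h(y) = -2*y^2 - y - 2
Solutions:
 h(y) = C1 + C2*y + C3*y^2 + C4*y^3 + y^6/180 + y^5/120 + y^4/12


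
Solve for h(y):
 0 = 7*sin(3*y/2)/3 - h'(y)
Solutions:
 h(y) = C1 - 14*cos(3*y/2)/9


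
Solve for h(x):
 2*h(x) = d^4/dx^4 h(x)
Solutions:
 h(x) = C1*exp(-2^(1/4)*x) + C2*exp(2^(1/4)*x) + C3*sin(2^(1/4)*x) + C4*cos(2^(1/4)*x)


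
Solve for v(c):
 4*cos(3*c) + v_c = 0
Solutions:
 v(c) = C1 - 4*sin(3*c)/3


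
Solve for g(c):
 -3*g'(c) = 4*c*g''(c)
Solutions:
 g(c) = C1 + C2*c^(1/4)


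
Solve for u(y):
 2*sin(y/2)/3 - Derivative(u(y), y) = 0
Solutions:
 u(y) = C1 - 4*cos(y/2)/3


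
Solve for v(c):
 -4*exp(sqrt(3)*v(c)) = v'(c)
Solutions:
 v(c) = sqrt(3)*(2*log(1/(C1 + 4*c)) - log(3))/6


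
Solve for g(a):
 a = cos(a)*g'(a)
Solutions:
 g(a) = C1 + Integral(a/cos(a), a)


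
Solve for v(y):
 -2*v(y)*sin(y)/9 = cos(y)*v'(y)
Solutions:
 v(y) = C1*cos(y)^(2/9)


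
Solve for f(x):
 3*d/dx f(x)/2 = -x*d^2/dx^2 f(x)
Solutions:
 f(x) = C1 + C2/sqrt(x)


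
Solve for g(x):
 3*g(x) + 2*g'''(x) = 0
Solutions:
 g(x) = C3*exp(-2^(2/3)*3^(1/3)*x/2) + (C1*sin(2^(2/3)*3^(5/6)*x/4) + C2*cos(2^(2/3)*3^(5/6)*x/4))*exp(2^(2/3)*3^(1/3)*x/4)


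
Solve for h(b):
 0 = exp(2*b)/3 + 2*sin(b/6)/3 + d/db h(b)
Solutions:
 h(b) = C1 - exp(2*b)/6 + 4*cos(b/6)


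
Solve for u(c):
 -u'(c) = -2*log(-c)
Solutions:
 u(c) = C1 + 2*c*log(-c) - 2*c


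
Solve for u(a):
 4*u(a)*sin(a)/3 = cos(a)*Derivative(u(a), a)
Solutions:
 u(a) = C1/cos(a)^(4/3)


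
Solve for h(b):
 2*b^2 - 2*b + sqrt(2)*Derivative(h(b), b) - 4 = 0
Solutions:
 h(b) = C1 - sqrt(2)*b^3/3 + sqrt(2)*b^2/2 + 2*sqrt(2)*b


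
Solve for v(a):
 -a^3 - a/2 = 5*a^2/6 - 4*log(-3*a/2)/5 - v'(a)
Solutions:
 v(a) = C1 + a^4/4 + 5*a^3/18 + a^2/4 - 4*a*log(-a)/5 + 4*a*(-log(3) + log(2) + 1)/5


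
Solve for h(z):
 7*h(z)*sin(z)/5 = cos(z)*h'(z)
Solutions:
 h(z) = C1/cos(z)^(7/5)


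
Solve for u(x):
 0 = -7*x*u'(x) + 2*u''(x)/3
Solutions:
 u(x) = C1 + C2*erfi(sqrt(21)*x/2)


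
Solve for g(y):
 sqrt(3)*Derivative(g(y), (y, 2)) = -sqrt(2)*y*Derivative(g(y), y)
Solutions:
 g(y) = C1 + C2*erf(6^(3/4)*y/6)


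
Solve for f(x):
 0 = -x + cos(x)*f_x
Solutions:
 f(x) = C1 + Integral(x/cos(x), x)


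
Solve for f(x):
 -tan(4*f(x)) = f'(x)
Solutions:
 f(x) = -asin(C1*exp(-4*x))/4 + pi/4
 f(x) = asin(C1*exp(-4*x))/4


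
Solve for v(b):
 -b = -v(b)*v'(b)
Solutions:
 v(b) = -sqrt(C1 + b^2)
 v(b) = sqrt(C1 + b^2)


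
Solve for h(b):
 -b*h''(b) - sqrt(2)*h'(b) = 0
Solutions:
 h(b) = C1 + C2*b^(1 - sqrt(2))


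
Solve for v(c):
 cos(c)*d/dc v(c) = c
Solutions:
 v(c) = C1 + Integral(c/cos(c), c)


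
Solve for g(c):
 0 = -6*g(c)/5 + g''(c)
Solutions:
 g(c) = C1*exp(-sqrt(30)*c/5) + C2*exp(sqrt(30)*c/5)


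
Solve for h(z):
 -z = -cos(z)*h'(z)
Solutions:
 h(z) = C1 + Integral(z/cos(z), z)


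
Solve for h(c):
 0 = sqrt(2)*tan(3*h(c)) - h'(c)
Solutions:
 h(c) = -asin(C1*exp(3*sqrt(2)*c))/3 + pi/3
 h(c) = asin(C1*exp(3*sqrt(2)*c))/3


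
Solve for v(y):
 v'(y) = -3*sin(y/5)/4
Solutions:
 v(y) = C1 + 15*cos(y/5)/4


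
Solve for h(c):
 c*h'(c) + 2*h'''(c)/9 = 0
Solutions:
 h(c) = C1 + Integral(C2*airyai(-6^(2/3)*c/2) + C3*airybi(-6^(2/3)*c/2), c)


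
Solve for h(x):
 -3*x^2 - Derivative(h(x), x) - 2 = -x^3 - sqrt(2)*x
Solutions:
 h(x) = C1 + x^4/4 - x^3 + sqrt(2)*x^2/2 - 2*x


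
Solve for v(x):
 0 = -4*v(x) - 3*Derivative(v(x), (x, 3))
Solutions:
 v(x) = C3*exp(-6^(2/3)*x/3) + (C1*sin(2^(2/3)*3^(1/6)*x/2) + C2*cos(2^(2/3)*3^(1/6)*x/2))*exp(6^(2/3)*x/6)


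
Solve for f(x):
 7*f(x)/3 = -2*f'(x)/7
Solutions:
 f(x) = C1*exp(-49*x/6)


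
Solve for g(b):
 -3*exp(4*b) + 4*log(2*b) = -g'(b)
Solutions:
 g(b) = C1 - 4*b*log(b) + 4*b*(1 - log(2)) + 3*exp(4*b)/4


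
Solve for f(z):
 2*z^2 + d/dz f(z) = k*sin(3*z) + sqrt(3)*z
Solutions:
 f(z) = C1 - k*cos(3*z)/3 - 2*z^3/3 + sqrt(3)*z^2/2


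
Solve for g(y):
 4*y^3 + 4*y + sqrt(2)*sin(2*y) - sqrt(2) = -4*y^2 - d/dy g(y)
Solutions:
 g(y) = C1 - y^4 - 4*y^3/3 - 2*y^2 + sqrt(2)*y + sqrt(2)*cos(2*y)/2


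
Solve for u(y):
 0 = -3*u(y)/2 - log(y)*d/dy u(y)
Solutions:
 u(y) = C1*exp(-3*li(y)/2)


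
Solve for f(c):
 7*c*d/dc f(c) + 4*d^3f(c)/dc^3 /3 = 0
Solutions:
 f(c) = C1 + Integral(C2*airyai(-42^(1/3)*c/2) + C3*airybi(-42^(1/3)*c/2), c)


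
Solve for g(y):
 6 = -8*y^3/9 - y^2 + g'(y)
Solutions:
 g(y) = C1 + 2*y^4/9 + y^3/3 + 6*y


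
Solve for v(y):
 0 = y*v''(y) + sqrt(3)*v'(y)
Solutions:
 v(y) = C1 + C2*y^(1 - sqrt(3))


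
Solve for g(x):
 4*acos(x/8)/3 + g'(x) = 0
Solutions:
 g(x) = C1 - 4*x*acos(x/8)/3 + 4*sqrt(64 - x^2)/3


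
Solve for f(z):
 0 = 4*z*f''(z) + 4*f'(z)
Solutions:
 f(z) = C1 + C2*log(z)


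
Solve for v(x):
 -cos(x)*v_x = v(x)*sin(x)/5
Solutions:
 v(x) = C1*cos(x)^(1/5)


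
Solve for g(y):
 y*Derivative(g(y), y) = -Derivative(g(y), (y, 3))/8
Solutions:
 g(y) = C1 + Integral(C2*airyai(-2*y) + C3*airybi(-2*y), y)


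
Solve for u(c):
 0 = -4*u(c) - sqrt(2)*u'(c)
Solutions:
 u(c) = C1*exp(-2*sqrt(2)*c)


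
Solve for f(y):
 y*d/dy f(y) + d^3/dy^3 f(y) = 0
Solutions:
 f(y) = C1 + Integral(C2*airyai(-y) + C3*airybi(-y), y)


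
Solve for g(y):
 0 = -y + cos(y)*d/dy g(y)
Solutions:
 g(y) = C1 + Integral(y/cos(y), y)


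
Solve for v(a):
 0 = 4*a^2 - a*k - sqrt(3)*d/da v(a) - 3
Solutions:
 v(a) = C1 + 4*sqrt(3)*a^3/9 - sqrt(3)*a^2*k/6 - sqrt(3)*a


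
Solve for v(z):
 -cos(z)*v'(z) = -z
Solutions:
 v(z) = C1 + Integral(z/cos(z), z)


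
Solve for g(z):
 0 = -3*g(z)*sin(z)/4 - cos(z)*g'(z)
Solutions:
 g(z) = C1*cos(z)^(3/4)


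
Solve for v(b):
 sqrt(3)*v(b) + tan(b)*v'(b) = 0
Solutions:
 v(b) = C1/sin(b)^(sqrt(3))


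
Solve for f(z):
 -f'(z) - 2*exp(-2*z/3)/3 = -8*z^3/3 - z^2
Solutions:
 f(z) = C1 + 2*z^4/3 + z^3/3 + exp(-2*z/3)


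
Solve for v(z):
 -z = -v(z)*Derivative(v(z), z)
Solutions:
 v(z) = -sqrt(C1 + z^2)
 v(z) = sqrt(C1 + z^2)


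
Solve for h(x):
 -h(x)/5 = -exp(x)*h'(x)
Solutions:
 h(x) = C1*exp(-exp(-x)/5)


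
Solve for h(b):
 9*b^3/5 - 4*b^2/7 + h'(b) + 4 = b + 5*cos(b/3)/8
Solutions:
 h(b) = C1 - 9*b^4/20 + 4*b^3/21 + b^2/2 - 4*b + 15*sin(b/3)/8


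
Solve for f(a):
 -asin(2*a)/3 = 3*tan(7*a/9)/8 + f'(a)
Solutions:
 f(a) = C1 - a*asin(2*a)/3 - sqrt(1 - 4*a^2)/6 + 27*log(cos(7*a/9))/56


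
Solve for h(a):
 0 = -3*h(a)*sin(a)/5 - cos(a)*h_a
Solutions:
 h(a) = C1*cos(a)^(3/5)


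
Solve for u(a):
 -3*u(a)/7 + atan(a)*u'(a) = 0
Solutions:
 u(a) = C1*exp(3*Integral(1/atan(a), a)/7)


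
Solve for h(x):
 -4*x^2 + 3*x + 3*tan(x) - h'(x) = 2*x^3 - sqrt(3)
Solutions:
 h(x) = C1 - x^4/2 - 4*x^3/3 + 3*x^2/2 + sqrt(3)*x - 3*log(cos(x))


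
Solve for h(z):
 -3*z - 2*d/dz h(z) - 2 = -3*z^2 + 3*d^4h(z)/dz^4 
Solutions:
 h(z) = C1 + C4*exp(-2^(1/3)*3^(2/3)*z/3) + z^3/2 - 3*z^2/4 - z + (C2*sin(2^(1/3)*3^(1/6)*z/2) + C3*cos(2^(1/3)*3^(1/6)*z/2))*exp(2^(1/3)*3^(2/3)*z/6)


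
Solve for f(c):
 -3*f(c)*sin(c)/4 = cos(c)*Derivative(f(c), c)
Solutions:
 f(c) = C1*cos(c)^(3/4)


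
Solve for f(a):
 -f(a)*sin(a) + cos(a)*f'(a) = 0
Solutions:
 f(a) = C1/cos(a)


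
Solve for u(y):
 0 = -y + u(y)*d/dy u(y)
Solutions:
 u(y) = -sqrt(C1 + y^2)
 u(y) = sqrt(C1 + y^2)


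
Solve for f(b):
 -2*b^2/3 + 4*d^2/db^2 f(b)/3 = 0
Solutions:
 f(b) = C1 + C2*b + b^4/24


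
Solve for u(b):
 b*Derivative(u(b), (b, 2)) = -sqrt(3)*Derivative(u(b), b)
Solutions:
 u(b) = C1 + C2*b^(1 - sqrt(3))


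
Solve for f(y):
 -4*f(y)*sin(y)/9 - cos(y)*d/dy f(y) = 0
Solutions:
 f(y) = C1*cos(y)^(4/9)


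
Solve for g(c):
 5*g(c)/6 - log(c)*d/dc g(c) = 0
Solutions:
 g(c) = C1*exp(5*li(c)/6)


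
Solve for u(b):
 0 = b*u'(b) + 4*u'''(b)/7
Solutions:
 u(b) = C1 + Integral(C2*airyai(-14^(1/3)*b/2) + C3*airybi(-14^(1/3)*b/2), b)


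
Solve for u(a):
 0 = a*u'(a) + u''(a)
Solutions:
 u(a) = C1 + C2*erf(sqrt(2)*a/2)


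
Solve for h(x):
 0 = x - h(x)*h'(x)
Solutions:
 h(x) = -sqrt(C1 + x^2)
 h(x) = sqrt(C1 + x^2)


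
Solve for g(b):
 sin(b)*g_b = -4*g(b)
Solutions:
 g(b) = C1*(cos(b)^2 + 2*cos(b) + 1)/(cos(b)^2 - 2*cos(b) + 1)


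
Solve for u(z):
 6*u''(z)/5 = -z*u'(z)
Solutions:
 u(z) = C1 + C2*erf(sqrt(15)*z/6)


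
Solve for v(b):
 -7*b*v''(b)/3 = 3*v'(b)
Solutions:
 v(b) = C1 + C2/b^(2/7)


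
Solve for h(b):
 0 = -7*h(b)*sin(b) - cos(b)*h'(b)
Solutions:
 h(b) = C1*cos(b)^7


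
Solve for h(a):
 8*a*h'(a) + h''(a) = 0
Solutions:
 h(a) = C1 + C2*erf(2*a)


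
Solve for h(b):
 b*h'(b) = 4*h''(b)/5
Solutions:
 h(b) = C1 + C2*erfi(sqrt(10)*b/4)


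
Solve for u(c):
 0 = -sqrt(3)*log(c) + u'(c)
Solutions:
 u(c) = C1 + sqrt(3)*c*log(c) - sqrt(3)*c


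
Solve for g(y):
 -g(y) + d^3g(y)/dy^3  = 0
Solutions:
 g(y) = C3*exp(y) + (C1*sin(sqrt(3)*y/2) + C2*cos(sqrt(3)*y/2))*exp(-y/2)


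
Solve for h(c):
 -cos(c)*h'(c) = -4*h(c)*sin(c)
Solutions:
 h(c) = C1/cos(c)^4


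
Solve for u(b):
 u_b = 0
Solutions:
 u(b) = C1


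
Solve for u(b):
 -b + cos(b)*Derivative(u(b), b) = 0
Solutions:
 u(b) = C1 + Integral(b/cos(b), b)


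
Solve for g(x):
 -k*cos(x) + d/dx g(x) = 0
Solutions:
 g(x) = C1 + k*sin(x)


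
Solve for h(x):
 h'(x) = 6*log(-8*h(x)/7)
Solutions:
 -Integral(1/(log(-_y) - log(7) + 3*log(2)), (_y, h(x)))/6 = C1 - x


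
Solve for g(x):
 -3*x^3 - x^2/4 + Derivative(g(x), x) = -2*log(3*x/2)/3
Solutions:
 g(x) = C1 + 3*x^4/4 + x^3/12 - 2*x*log(x)/3 - 2*x*log(3)/3 + 2*x*log(2)/3 + 2*x/3


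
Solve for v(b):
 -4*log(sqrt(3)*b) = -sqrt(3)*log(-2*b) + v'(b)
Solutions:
 v(b) = C1 - b*(4 - sqrt(3))*log(b) + b*(-2*log(3) - sqrt(3) + sqrt(3)*log(2) + 4 + sqrt(3)*I*pi)


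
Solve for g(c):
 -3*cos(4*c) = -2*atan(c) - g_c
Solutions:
 g(c) = C1 - 2*c*atan(c) + log(c^2 + 1) + 3*sin(4*c)/4


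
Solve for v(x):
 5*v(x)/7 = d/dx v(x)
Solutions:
 v(x) = C1*exp(5*x/7)


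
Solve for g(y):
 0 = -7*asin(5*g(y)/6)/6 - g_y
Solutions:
 Integral(1/asin(5*_y/6), (_y, g(y))) = C1 - 7*y/6


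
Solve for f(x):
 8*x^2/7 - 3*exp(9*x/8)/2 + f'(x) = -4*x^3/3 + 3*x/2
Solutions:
 f(x) = C1 - x^4/3 - 8*x^3/21 + 3*x^2/4 + 4*exp(9*x/8)/3


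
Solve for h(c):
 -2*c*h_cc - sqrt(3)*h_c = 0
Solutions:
 h(c) = C1 + C2*c^(1 - sqrt(3)/2)


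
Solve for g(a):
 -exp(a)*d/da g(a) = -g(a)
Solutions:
 g(a) = C1*exp(-exp(-a))


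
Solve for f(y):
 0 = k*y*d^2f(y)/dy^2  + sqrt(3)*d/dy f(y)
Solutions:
 f(y) = C1 + y^(((re(k) - sqrt(3))*re(k) + im(k)^2)/(re(k)^2 + im(k)^2))*(C2*sin(sqrt(3)*log(y)*Abs(im(k))/(re(k)^2 + im(k)^2)) + C3*cos(sqrt(3)*log(y)*im(k)/(re(k)^2 + im(k)^2)))


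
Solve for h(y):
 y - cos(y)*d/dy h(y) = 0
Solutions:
 h(y) = C1 + Integral(y/cos(y), y)


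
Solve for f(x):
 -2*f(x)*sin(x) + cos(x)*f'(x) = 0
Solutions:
 f(x) = C1/cos(x)^2


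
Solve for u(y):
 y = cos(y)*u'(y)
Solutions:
 u(y) = C1 + Integral(y/cos(y), y)


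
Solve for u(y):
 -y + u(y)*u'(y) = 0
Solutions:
 u(y) = -sqrt(C1 + y^2)
 u(y) = sqrt(C1 + y^2)


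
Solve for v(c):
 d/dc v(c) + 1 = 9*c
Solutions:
 v(c) = C1 + 9*c^2/2 - c


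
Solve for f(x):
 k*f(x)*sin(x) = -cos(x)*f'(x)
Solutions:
 f(x) = C1*exp(k*log(cos(x)))


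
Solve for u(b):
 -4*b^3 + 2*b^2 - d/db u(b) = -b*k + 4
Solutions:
 u(b) = C1 - b^4 + 2*b^3/3 + b^2*k/2 - 4*b


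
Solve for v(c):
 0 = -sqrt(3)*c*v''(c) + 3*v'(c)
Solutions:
 v(c) = C1 + C2*c^(1 + sqrt(3))


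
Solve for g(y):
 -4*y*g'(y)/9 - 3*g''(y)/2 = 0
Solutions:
 g(y) = C1 + C2*erf(2*sqrt(3)*y/9)


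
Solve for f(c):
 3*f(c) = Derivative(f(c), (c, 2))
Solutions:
 f(c) = C1*exp(-sqrt(3)*c) + C2*exp(sqrt(3)*c)


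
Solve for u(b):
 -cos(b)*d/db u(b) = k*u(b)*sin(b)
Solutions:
 u(b) = C1*exp(k*log(cos(b)))


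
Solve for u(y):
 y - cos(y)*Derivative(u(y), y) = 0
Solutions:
 u(y) = C1 + Integral(y/cos(y), y)


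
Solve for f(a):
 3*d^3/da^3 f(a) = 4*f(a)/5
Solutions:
 f(a) = C3*exp(30^(2/3)*a/15) + (C1*sin(10^(2/3)*3^(1/6)*a/10) + C2*cos(10^(2/3)*3^(1/6)*a/10))*exp(-30^(2/3)*a/30)


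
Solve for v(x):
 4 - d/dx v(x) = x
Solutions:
 v(x) = C1 - x^2/2 + 4*x


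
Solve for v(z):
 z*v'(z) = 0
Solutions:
 v(z) = C1


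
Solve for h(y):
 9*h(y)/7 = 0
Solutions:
 h(y) = 0


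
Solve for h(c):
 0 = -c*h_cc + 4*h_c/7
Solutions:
 h(c) = C1 + C2*c^(11/7)


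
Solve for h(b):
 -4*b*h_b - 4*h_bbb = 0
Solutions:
 h(b) = C1 + Integral(C2*airyai(-b) + C3*airybi(-b), b)


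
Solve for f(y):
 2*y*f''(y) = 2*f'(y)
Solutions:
 f(y) = C1 + C2*y^2


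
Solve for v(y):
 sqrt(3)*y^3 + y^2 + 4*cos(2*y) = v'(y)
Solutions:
 v(y) = C1 + sqrt(3)*y^4/4 + y^3/3 + 2*sin(2*y)


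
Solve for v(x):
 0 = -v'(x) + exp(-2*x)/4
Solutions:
 v(x) = C1 - exp(-2*x)/8


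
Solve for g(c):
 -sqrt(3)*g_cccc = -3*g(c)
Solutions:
 g(c) = C1*exp(-3^(1/8)*c) + C2*exp(3^(1/8)*c) + C3*sin(3^(1/8)*c) + C4*cos(3^(1/8)*c)


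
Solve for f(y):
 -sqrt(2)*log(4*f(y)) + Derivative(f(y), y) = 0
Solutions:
 -sqrt(2)*Integral(1/(log(_y) + 2*log(2)), (_y, f(y)))/2 = C1 - y


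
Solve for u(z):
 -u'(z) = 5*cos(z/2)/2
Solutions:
 u(z) = C1 - 5*sin(z/2)


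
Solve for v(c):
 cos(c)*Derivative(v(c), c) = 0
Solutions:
 v(c) = C1


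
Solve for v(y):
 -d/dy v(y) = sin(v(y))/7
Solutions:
 y/7 + log(cos(v(y)) - 1)/2 - log(cos(v(y)) + 1)/2 = C1


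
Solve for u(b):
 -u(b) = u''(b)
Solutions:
 u(b) = C1*sin(b) + C2*cos(b)


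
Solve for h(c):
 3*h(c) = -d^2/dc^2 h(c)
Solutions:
 h(c) = C1*sin(sqrt(3)*c) + C2*cos(sqrt(3)*c)


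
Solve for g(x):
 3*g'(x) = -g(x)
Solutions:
 g(x) = C1*exp(-x/3)


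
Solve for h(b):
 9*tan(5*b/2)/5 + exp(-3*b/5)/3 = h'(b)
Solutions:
 h(b) = C1 + 9*log(tan(5*b/2)^2 + 1)/25 - 5*exp(-3*b/5)/9


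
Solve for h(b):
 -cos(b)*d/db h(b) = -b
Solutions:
 h(b) = C1 + Integral(b/cos(b), b)


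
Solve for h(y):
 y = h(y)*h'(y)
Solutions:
 h(y) = -sqrt(C1 + y^2)
 h(y) = sqrt(C1 + y^2)


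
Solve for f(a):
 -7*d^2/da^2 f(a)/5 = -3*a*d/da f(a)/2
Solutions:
 f(a) = C1 + C2*erfi(sqrt(105)*a/14)


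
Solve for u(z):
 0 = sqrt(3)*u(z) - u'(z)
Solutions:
 u(z) = C1*exp(sqrt(3)*z)


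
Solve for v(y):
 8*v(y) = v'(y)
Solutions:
 v(y) = C1*exp(8*y)


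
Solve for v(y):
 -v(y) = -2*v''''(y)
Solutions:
 v(y) = C1*exp(-2^(3/4)*y/2) + C2*exp(2^(3/4)*y/2) + C3*sin(2^(3/4)*y/2) + C4*cos(2^(3/4)*y/2)


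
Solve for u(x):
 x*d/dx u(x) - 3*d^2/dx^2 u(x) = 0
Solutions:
 u(x) = C1 + C2*erfi(sqrt(6)*x/6)


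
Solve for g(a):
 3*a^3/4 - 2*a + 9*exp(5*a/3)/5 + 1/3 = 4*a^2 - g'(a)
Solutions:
 g(a) = C1 - 3*a^4/16 + 4*a^3/3 + a^2 - a/3 - 27*exp(5*a/3)/25


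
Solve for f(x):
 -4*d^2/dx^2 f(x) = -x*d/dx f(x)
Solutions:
 f(x) = C1 + C2*erfi(sqrt(2)*x/4)


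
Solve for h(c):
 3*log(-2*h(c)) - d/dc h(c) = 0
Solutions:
 -Integral(1/(log(-_y) + log(2)), (_y, h(c)))/3 = C1 - c


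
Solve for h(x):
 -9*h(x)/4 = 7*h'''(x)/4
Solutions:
 h(x) = C3*exp(-21^(2/3)*x/7) + (C1*sin(3*3^(1/6)*7^(2/3)*x/14) + C2*cos(3*3^(1/6)*7^(2/3)*x/14))*exp(21^(2/3)*x/14)


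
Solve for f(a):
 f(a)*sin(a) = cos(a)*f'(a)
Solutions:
 f(a) = C1/cos(a)


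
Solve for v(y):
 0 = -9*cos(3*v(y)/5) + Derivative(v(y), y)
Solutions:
 -9*y - 5*log(sin(3*v(y)/5) - 1)/6 + 5*log(sin(3*v(y)/5) + 1)/6 = C1


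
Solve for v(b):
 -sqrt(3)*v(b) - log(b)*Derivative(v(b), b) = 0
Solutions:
 v(b) = C1*exp(-sqrt(3)*li(b))


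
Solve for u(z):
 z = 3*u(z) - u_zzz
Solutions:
 u(z) = C3*exp(3^(1/3)*z) + z/3 + (C1*sin(3^(5/6)*z/2) + C2*cos(3^(5/6)*z/2))*exp(-3^(1/3)*z/2)


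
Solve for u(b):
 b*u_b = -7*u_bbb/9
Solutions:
 u(b) = C1 + Integral(C2*airyai(-21^(2/3)*b/7) + C3*airybi(-21^(2/3)*b/7), b)


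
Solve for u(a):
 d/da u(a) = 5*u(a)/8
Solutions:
 u(a) = C1*exp(5*a/8)


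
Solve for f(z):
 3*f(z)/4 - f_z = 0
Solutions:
 f(z) = C1*exp(3*z/4)


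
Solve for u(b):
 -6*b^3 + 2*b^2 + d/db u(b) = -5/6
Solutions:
 u(b) = C1 + 3*b^4/2 - 2*b^3/3 - 5*b/6


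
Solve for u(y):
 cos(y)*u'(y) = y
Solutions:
 u(y) = C1 + Integral(y/cos(y), y)


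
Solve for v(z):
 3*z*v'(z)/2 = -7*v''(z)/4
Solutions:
 v(z) = C1 + C2*erf(sqrt(21)*z/7)


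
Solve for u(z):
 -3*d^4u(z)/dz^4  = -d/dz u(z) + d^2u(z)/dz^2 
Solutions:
 u(z) = C1 + C2*exp(-2^(1/3)*z*(-2/(9 + sqrt(85))^(1/3) + 2^(1/3)*(9 + sqrt(85))^(1/3))/12)*sin(2^(1/3)*sqrt(3)*z*(2/(9 + sqrt(85))^(1/3) + 2^(1/3)*(9 + sqrt(85))^(1/3))/12) + C3*exp(-2^(1/3)*z*(-2/(9 + sqrt(85))^(1/3) + 2^(1/3)*(9 + sqrt(85))^(1/3))/12)*cos(2^(1/3)*sqrt(3)*z*(2/(9 + sqrt(85))^(1/3) + 2^(1/3)*(9 + sqrt(85))^(1/3))/12) + C4*exp(2^(1/3)*z*(-2/(9 + sqrt(85))^(1/3) + 2^(1/3)*(9 + sqrt(85))^(1/3))/6)


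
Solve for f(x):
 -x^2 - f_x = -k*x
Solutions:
 f(x) = C1 + k*x^2/2 - x^3/3


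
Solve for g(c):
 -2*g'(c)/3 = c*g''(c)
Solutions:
 g(c) = C1 + C2*c^(1/3)


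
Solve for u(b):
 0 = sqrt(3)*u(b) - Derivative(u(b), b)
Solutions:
 u(b) = C1*exp(sqrt(3)*b)


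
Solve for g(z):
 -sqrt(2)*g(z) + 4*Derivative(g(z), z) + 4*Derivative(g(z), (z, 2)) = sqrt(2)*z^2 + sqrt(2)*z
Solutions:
 g(z) = C1*exp(z*(-1 + sqrt(1 + sqrt(2)))/2) + C2*exp(-z*(1 + sqrt(1 + sqrt(2)))/2) - z^2 - 4*sqrt(2)*z - z - 16 - 6*sqrt(2)


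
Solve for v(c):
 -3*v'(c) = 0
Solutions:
 v(c) = C1


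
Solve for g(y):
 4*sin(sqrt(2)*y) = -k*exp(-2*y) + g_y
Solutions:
 g(y) = C1 - k*exp(-2*y)/2 - 2*sqrt(2)*cos(sqrt(2)*y)


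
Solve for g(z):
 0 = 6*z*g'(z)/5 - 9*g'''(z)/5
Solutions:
 g(z) = C1 + Integral(C2*airyai(2^(1/3)*3^(2/3)*z/3) + C3*airybi(2^(1/3)*3^(2/3)*z/3), z)


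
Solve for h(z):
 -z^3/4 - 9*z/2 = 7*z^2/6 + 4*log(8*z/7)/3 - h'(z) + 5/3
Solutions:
 h(z) = C1 + z^4/16 + 7*z^3/18 + 9*z^2/4 + 4*z*log(z)/3 - 4*z*log(7)/3 + z/3 + 4*z*log(2)


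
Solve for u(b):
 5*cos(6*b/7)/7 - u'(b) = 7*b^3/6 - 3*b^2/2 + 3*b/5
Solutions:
 u(b) = C1 - 7*b^4/24 + b^3/2 - 3*b^2/10 + 5*sin(6*b/7)/6


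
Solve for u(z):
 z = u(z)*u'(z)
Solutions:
 u(z) = -sqrt(C1 + z^2)
 u(z) = sqrt(C1 + z^2)


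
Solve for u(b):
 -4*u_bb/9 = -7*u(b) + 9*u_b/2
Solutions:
 u(b) = C1*exp(3*b*(-27 + sqrt(1177))/16) + C2*exp(-3*b*(27 + sqrt(1177))/16)


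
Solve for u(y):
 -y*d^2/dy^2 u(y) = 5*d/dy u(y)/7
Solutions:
 u(y) = C1 + C2*y^(2/7)


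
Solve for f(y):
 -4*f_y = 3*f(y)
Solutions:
 f(y) = C1*exp(-3*y/4)


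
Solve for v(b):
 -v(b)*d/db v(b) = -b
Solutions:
 v(b) = -sqrt(C1 + b^2)
 v(b) = sqrt(C1 + b^2)


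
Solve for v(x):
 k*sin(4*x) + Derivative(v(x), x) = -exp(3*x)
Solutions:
 v(x) = C1 + k*cos(4*x)/4 - exp(3*x)/3


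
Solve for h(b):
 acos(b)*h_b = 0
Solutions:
 h(b) = C1


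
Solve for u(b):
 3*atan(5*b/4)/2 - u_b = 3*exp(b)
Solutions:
 u(b) = C1 + 3*b*atan(5*b/4)/2 - 3*exp(b) - 3*log(25*b^2 + 16)/5


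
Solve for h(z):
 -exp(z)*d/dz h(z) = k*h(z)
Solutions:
 h(z) = C1*exp(k*exp(-z))


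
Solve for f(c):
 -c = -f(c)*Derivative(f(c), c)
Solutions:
 f(c) = -sqrt(C1 + c^2)
 f(c) = sqrt(C1 + c^2)


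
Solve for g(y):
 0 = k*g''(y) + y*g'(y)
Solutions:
 g(y) = C1 + C2*sqrt(k)*erf(sqrt(2)*y*sqrt(1/k)/2)


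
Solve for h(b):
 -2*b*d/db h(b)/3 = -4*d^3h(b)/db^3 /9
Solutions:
 h(b) = C1 + Integral(C2*airyai(2^(2/3)*3^(1/3)*b/2) + C3*airybi(2^(2/3)*3^(1/3)*b/2), b)


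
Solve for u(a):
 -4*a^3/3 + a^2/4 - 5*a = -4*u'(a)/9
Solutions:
 u(a) = C1 + 3*a^4/4 - 3*a^3/16 + 45*a^2/8


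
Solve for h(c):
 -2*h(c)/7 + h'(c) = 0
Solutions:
 h(c) = C1*exp(2*c/7)


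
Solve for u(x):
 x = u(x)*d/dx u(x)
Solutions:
 u(x) = -sqrt(C1 + x^2)
 u(x) = sqrt(C1 + x^2)


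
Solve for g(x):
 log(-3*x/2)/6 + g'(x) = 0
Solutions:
 g(x) = C1 - x*log(-x)/6 + x*(-log(3) + log(2) + 1)/6


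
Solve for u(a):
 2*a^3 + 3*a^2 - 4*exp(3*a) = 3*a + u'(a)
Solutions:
 u(a) = C1 + a^4/2 + a^3 - 3*a^2/2 - 4*exp(3*a)/3


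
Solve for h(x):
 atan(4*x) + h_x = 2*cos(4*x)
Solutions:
 h(x) = C1 - x*atan(4*x) + log(16*x^2 + 1)/8 + sin(4*x)/2


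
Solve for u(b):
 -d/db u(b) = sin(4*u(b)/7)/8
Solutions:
 b/8 + 7*log(cos(4*u(b)/7) - 1)/8 - 7*log(cos(4*u(b)/7) + 1)/8 = C1


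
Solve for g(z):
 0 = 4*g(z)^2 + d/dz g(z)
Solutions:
 g(z) = 1/(C1 + 4*z)


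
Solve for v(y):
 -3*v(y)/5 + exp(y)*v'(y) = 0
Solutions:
 v(y) = C1*exp(-3*exp(-y)/5)


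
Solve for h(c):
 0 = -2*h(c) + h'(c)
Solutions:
 h(c) = C1*exp(2*c)


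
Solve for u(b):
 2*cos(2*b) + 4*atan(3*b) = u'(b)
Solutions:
 u(b) = C1 + 4*b*atan(3*b) - 2*log(9*b^2 + 1)/3 + sin(2*b)


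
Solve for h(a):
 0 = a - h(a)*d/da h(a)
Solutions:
 h(a) = -sqrt(C1 + a^2)
 h(a) = sqrt(C1 + a^2)


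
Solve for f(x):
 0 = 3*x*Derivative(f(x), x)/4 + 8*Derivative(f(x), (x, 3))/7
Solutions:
 f(x) = C1 + Integral(C2*airyai(-42^(1/3)*x/4) + C3*airybi(-42^(1/3)*x/4), x)


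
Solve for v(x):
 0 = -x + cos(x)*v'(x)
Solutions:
 v(x) = C1 + Integral(x/cos(x), x)


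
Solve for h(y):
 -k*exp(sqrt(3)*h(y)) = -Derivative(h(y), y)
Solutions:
 h(y) = sqrt(3)*(2*log(-1/(C1 + k*y)) - log(3))/6


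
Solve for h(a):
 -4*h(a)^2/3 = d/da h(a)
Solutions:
 h(a) = 3/(C1 + 4*a)


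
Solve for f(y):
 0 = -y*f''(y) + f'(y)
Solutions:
 f(y) = C1 + C2*y^2


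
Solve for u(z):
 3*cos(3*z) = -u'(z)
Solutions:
 u(z) = C1 - sin(3*z)


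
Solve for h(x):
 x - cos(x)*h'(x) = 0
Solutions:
 h(x) = C1 + Integral(x/cos(x), x)


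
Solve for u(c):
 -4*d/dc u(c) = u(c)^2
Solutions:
 u(c) = 4/(C1 + c)


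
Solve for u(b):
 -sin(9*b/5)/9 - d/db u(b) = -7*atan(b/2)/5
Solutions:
 u(b) = C1 + 7*b*atan(b/2)/5 - 7*log(b^2 + 4)/5 + 5*cos(9*b/5)/81


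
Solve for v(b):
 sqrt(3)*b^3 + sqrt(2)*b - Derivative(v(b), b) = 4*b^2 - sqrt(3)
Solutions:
 v(b) = C1 + sqrt(3)*b^4/4 - 4*b^3/3 + sqrt(2)*b^2/2 + sqrt(3)*b


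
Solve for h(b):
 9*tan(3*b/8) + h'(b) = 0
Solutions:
 h(b) = C1 + 24*log(cos(3*b/8))


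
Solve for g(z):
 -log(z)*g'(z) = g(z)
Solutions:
 g(z) = C1*exp(-li(z))


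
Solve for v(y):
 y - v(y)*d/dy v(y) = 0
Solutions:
 v(y) = -sqrt(C1 + y^2)
 v(y) = sqrt(C1 + y^2)


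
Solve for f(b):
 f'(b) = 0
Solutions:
 f(b) = C1


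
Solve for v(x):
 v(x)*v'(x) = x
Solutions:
 v(x) = -sqrt(C1 + x^2)
 v(x) = sqrt(C1 + x^2)


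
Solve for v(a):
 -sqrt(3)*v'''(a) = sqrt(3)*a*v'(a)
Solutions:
 v(a) = C1 + Integral(C2*airyai(-a) + C3*airybi(-a), a)


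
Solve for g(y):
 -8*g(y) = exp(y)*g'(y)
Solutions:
 g(y) = C1*exp(8*exp(-y))


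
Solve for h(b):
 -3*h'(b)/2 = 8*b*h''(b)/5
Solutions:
 h(b) = C1 + C2*b^(1/16)


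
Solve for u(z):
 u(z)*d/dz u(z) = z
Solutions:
 u(z) = -sqrt(C1 + z^2)
 u(z) = sqrt(C1 + z^2)


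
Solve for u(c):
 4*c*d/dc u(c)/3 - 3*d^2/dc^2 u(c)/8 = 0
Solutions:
 u(c) = C1 + C2*erfi(4*c/3)


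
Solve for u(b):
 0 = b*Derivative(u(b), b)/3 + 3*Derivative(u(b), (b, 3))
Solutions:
 u(b) = C1 + Integral(C2*airyai(-3^(1/3)*b/3) + C3*airybi(-3^(1/3)*b/3), b)


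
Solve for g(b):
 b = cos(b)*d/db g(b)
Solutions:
 g(b) = C1 + Integral(b/cos(b), b)


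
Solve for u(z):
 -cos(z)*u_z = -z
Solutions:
 u(z) = C1 + Integral(z/cos(z), z)


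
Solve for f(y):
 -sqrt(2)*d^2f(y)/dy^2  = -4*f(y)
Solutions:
 f(y) = C1*exp(-2^(3/4)*y) + C2*exp(2^(3/4)*y)


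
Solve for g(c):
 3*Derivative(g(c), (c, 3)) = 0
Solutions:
 g(c) = C1 + C2*c + C3*c^2


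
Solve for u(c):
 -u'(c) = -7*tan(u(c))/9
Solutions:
 u(c) = pi - asin(C1*exp(7*c/9))
 u(c) = asin(C1*exp(7*c/9))


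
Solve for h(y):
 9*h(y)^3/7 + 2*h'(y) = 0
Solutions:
 h(y) = -sqrt(7)*sqrt(-1/(C1 - 9*y))
 h(y) = sqrt(7)*sqrt(-1/(C1 - 9*y))


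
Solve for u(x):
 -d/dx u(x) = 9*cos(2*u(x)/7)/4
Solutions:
 9*x/4 - 7*log(sin(2*u(x)/7) - 1)/4 + 7*log(sin(2*u(x)/7) + 1)/4 = C1


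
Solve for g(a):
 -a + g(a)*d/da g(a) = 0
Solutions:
 g(a) = -sqrt(C1 + a^2)
 g(a) = sqrt(C1 + a^2)


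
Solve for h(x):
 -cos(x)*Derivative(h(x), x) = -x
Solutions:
 h(x) = C1 + Integral(x/cos(x), x)


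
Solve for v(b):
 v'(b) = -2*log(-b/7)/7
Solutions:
 v(b) = C1 - 2*b*log(-b)/7 + 2*b*(1 + log(7))/7


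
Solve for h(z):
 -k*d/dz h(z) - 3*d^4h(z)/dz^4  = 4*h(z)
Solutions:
 h(z) = C1*exp(2^(2/3)*sqrt(3)*z*(-sqrt(2^(1/3)*(3*k^2 + sqrt(9*k^4 - 16384))^(1/3) + 32/(3*k^2 + sqrt(9*k^4 - 16384))^(1/3)) + sqrt(4*sqrt(3)*k/sqrt(2^(1/3)*(3*k^2 + sqrt(9*k^4 - 16384))^(1/3) + 32/(3*k^2 + sqrt(9*k^4 - 16384))^(1/3)) - 2^(1/3)*(3*k^2 + sqrt(9*k^4 - 16384))^(1/3) - 32/(3*k^2 + sqrt(9*k^4 - 16384))^(1/3)))/12) + C2*exp(2^(2/3)*sqrt(3)*z*(sqrt(2^(1/3)*(3*k^2 + sqrt(9*k^4 - 16384))^(1/3) + 32/(3*k^2 + sqrt(9*k^4 - 16384))^(1/3)) - sqrt(-4*sqrt(3)*k/sqrt(2^(1/3)*(3*k^2 + sqrt(9*k^4 - 16384))^(1/3) + 32/(3*k^2 + sqrt(9*k^4 - 16384))^(1/3)) - 2^(1/3)*(3*k^2 + sqrt(9*k^4 - 16384))^(1/3) - 32/(3*k^2 + sqrt(9*k^4 - 16384))^(1/3)))/12) + C3*exp(2^(2/3)*sqrt(3)*z*(sqrt(2^(1/3)*(3*k^2 + sqrt(9*k^4 - 16384))^(1/3) + 32/(3*k^2 + sqrt(9*k^4 - 16384))^(1/3)) + sqrt(-4*sqrt(3)*k/sqrt(2^(1/3)*(3*k^2 + sqrt(9*k^4 - 16384))^(1/3) + 32/(3*k^2 + sqrt(9*k^4 - 16384))^(1/3)) - 2^(1/3)*(3*k^2 + sqrt(9*k^4 - 16384))^(1/3) - 32/(3*k^2 + sqrt(9*k^4 - 16384))^(1/3)))/12) + C4*exp(-2^(2/3)*sqrt(3)*z*(sqrt(2^(1/3)*(3*k^2 + sqrt(9*k^4 - 16384))^(1/3) + 32/(3*k^2 + sqrt(9*k^4 - 16384))^(1/3)) + sqrt(4*sqrt(3)*k/sqrt(2^(1/3)*(3*k^2 + sqrt(9*k^4 - 16384))^(1/3) + 32/(3*k^2 + sqrt(9*k^4 - 16384))^(1/3)) - 2^(1/3)*(3*k^2 + sqrt(9*k^4 - 16384))^(1/3) - 32/(3*k^2 + sqrt(9*k^4 - 16384))^(1/3)))/12)


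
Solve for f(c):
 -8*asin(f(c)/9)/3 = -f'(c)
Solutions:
 Integral(1/asin(_y/9), (_y, f(c))) = C1 + 8*c/3


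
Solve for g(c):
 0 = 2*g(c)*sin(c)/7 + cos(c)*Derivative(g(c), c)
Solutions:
 g(c) = C1*cos(c)^(2/7)


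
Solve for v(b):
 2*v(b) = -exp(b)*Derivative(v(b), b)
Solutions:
 v(b) = C1*exp(2*exp(-b))


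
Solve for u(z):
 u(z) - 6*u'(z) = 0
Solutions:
 u(z) = C1*exp(z/6)


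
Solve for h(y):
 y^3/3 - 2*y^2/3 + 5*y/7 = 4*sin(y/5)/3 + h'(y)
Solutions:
 h(y) = C1 + y^4/12 - 2*y^3/9 + 5*y^2/14 + 20*cos(y/5)/3


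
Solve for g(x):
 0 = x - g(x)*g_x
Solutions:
 g(x) = -sqrt(C1 + x^2)
 g(x) = sqrt(C1 + x^2)


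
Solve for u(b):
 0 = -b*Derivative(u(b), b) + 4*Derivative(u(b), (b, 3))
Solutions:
 u(b) = C1 + Integral(C2*airyai(2^(1/3)*b/2) + C3*airybi(2^(1/3)*b/2), b)


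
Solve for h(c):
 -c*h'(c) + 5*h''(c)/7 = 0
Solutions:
 h(c) = C1 + C2*erfi(sqrt(70)*c/10)


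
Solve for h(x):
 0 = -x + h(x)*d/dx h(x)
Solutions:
 h(x) = -sqrt(C1 + x^2)
 h(x) = sqrt(C1 + x^2)


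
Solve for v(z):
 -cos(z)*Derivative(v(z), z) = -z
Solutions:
 v(z) = C1 + Integral(z/cos(z), z)


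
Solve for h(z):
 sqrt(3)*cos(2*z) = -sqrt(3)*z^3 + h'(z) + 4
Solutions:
 h(z) = C1 + sqrt(3)*z^4/4 - 4*z + sqrt(3)*sin(2*z)/2


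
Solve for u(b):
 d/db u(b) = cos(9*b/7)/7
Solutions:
 u(b) = C1 + sin(9*b/7)/9


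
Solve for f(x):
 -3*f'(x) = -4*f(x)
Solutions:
 f(x) = C1*exp(4*x/3)


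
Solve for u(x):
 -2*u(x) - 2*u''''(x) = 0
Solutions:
 u(x) = (C1*sin(sqrt(2)*x/2) + C2*cos(sqrt(2)*x/2))*exp(-sqrt(2)*x/2) + (C3*sin(sqrt(2)*x/2) + C4*cos(sqrt(2)*x/2))*exp(sqrt(2)*x/2)


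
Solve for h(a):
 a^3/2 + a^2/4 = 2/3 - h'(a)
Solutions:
 h(a) = C1 - a^4/8 - a^3/12 + 2*a/3


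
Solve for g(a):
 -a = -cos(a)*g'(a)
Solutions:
 g(a) = C1 + Integral(a/cos(a), a)


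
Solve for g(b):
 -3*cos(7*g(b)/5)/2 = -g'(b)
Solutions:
 -3*b/2 - 5*log(sin(7*g(b)/5) - 1)/14 + 5*log(sin(7*g(b)/5) + 1)/14 = C1


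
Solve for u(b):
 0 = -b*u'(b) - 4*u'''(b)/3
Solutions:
 u(b) = C1 + Integral(C2*airyai(-6^(1/3)*b/2) + C3*airybi(-6^(1/3)*b/2), b)


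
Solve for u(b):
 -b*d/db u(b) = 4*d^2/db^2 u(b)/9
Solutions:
 u(b) = C1 + C2*erf(3*sqrt(2)*b/4)


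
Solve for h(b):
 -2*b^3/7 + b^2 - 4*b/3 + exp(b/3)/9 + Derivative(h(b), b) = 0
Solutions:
 h(b) = C1 + b^4/14 - b^3/3 + 2*b^2/3 - exp(b/3)/3


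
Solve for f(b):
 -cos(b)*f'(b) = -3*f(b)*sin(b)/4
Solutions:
 f(b) = C1/cos(b)^(3/4)


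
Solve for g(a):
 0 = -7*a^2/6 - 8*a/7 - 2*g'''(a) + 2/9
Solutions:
 g(a) = C1 + C2*a + C3*a^2 - 7*a^5/720 - a^4/42 + a^3/54


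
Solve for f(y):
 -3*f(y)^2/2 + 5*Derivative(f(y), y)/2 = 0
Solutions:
 f(y) = -5/(C1 + 3*y)


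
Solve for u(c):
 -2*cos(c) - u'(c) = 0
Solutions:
 u(c) = C1 - 2*sin(c)


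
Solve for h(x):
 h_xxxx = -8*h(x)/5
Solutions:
 h(x) = (C1*sin(2^(1/4)*5^(3/4)*x/5) + C2*cos(2^(1/4)*5^(3/4)*x/5))*exp(-2^(1/4)*5^(3/4)*x/5) + (C3*sin(2^(1/4)*5^(3/4)*x/5) + C4*cos(2^(1/4)*5^(3/4)*x/5))*exp(2^(1/4)*5^(3/4)*x/5)


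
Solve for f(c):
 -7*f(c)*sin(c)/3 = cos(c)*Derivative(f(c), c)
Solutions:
 f(c) = C1*cos(c)^(7/3)


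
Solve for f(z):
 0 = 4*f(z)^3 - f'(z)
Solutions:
 f(z) = -sqrt(2)*sqrt(-1/(C1 + 4*z))/2
 f(z) = sqrt(2)*sqrt(-1/(C1 + 4*z))/2


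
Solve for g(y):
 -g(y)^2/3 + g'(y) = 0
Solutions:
 g(y) = -3/(C1 + y)


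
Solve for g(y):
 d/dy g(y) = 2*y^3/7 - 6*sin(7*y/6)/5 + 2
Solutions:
 g(y) = C1 + y^4/14 + 2*y + 36*cos(7*y/6)/35


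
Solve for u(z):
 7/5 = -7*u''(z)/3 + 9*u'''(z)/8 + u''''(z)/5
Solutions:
 u(z) = C1 + C2*z + C3*exp(z*(-135 + sqrt(45105))/48) + C4*exp(-z*(135 + sqrt(45105))/48) - 3*z^2/10


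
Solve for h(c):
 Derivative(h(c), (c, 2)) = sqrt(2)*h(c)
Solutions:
 h(c) = C1*exp(-2^(1/4)*c) + C2*exp(2^(1/4)*c)


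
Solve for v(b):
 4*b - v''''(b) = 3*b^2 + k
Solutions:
 v(b) = C1 + C2*b + C3*b^2 + C4*b^3 - b^6/120 + b^5/30 - b^4*k/24


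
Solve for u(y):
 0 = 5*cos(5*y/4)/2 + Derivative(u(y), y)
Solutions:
 u(y) = C1 - 2*sin(5*y/4)


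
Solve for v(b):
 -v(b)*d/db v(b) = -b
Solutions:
 v(b) = -sqrt(C1 + b^2)
 v(b) = sqrt(C1 + b^2)


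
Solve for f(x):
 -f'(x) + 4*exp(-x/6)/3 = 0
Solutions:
 f(x) = C1 - 8*exp(-x/6)


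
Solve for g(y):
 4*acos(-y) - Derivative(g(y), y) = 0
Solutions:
 g(y) = C1 + 4*y*acos(-y) + 4*sqrt(1 - y^2)


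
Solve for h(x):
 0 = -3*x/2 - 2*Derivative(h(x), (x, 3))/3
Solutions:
 h(x) = C1 + C2*x + C3*x^2 - 3*x^4/32


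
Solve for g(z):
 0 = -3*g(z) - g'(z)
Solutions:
 g(z) = C1*exp(-3*z)


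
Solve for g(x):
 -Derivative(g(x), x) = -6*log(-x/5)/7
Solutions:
 g(x) = C1 + 6*x*log(-x)/7 + 6*x*(-log(5) - 1)/7


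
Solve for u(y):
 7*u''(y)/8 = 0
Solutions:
 u(y) = C1 + C2*y


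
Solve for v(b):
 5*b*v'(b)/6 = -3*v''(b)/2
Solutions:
 v(b) = C1 + C2*erf(sqrt(10)*b/6)


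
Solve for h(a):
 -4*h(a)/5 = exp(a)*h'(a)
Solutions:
 h(a) = C1*exp(4*exp(-a)/5)


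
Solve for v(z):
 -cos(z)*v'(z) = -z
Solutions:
 v(z) = C1 + Integral(z/cos(z), z)


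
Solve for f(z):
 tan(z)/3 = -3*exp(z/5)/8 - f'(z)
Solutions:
 f(z) = C1 - 15*exp(z/5)/8 + log(cos(z))/3


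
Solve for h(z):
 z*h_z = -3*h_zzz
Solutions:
 h(z) = C1 + Integral(C2*airyai(-3^(2/3)*z/3) + C3*airybi(-3^(2/3)*z/3), z)


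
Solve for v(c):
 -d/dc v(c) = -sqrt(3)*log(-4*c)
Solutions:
 v(c) = C1 + sqrt(3)*c*log(-c) + sqrt(3)*c*(-1 + 2*log(2))


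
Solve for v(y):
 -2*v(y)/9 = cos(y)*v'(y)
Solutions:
 v(y) = C1*(sin(y) - 1)^(1/9)/(sin(y) + 1)^(1/9)


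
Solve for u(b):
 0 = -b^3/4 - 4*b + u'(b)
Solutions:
 u(b) = C1 + b^4/16 + 2*b^2


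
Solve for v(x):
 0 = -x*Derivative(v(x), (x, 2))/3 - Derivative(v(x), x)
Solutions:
 v(x) = C1 + C2/x^2


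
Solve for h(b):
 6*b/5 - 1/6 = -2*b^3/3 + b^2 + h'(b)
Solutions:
 h(b) = C1 + b^4/6 - b^3/3 + 3*b^2/5 - b/6


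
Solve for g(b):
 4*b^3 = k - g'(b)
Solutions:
 g(b) = C1 - b^4 + b*k


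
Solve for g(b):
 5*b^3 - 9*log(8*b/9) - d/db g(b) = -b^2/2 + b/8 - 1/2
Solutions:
 g(b) = C1 + 5*b^4/4 + b^3/6 - b^2/16 - 9*b*log(b) - 27*b*log(2) + 19*b/2 + 18*b*log(3)


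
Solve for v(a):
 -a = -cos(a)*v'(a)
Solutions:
 v(a) = C1 + Integral(a/cos(a), a)


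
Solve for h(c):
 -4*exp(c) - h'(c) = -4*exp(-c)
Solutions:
 h(c) = C1 - 8*cosh(c)


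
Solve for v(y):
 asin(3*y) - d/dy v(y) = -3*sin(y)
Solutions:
 v(y) = C1 + y*asin(3*y) + sqrt(1 - 9*y^2)/3 - 3*cos(y)


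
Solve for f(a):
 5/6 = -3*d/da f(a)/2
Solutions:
 f(a) = C1 - 5*a/9


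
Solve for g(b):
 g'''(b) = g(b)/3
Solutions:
 g(b) = C3*exp(3^(2/3)*b/3) + (C1*sin(3^(1/6)*b/2) + C2*cos(3^(1/6)*b/2))*exp(-3^(2/3)*b/6)


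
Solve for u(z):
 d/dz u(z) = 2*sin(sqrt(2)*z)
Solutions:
 u(z) = C1 - sqrt(2)*cos(sqrt(2)*z)


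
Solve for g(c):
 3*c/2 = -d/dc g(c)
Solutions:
 g(c) = C1 - 3*c^2/4


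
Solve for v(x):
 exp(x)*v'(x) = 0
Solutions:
 v(x) = C1


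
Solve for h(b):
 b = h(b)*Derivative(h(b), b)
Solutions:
 h(b) = -sqrt(C1 + b^2)
 h(b) = sqrt(C1 + b^2)


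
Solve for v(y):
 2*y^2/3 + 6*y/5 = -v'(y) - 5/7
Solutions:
 v(y) = C1 - 2*y^3/9 - 3*y^2/5 - 5*y/7


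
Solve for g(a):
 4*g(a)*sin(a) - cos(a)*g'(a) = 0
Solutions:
 g(a) = C1/cos(a)^4


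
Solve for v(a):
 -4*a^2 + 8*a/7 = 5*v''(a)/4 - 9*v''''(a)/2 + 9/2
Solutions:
 v(a) = C1 + C2*a + C3*exp(-sqrt(10)*a/6) + C4*exp(sqrt(10)*a/6) - 4*a^4/15 + 16*a^3/105 - 333*a^2/25


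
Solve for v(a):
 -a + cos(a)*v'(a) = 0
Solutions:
 v(a) = C1 + Integral(a/cos(a), a)
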